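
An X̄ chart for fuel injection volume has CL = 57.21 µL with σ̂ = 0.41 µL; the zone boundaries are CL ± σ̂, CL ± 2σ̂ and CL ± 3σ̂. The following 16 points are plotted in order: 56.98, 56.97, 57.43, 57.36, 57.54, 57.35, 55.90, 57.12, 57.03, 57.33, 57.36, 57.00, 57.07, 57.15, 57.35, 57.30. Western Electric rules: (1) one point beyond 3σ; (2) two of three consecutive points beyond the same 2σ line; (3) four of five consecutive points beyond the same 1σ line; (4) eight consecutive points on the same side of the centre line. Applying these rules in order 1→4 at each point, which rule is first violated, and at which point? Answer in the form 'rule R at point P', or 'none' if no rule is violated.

Zone of each point (C = within 1σ̂, B = 1σ̂–2σ̂, A = 2σ̂–3σ̂, * = beyond 3σ̂; sign = side of CL): 1:-C, 2:-C, 3:+C, 4:+C, 5:+C, 6:+C, 7:-*, 8:-C, 9:-C, 10:+C, 11:+C, 12:-C, 13:-C, 14:-C, 15:+C, 16:+C
Rule 1 (one point beyond the 3σ limits) is satisfied at point 7.

rule 1 at point 7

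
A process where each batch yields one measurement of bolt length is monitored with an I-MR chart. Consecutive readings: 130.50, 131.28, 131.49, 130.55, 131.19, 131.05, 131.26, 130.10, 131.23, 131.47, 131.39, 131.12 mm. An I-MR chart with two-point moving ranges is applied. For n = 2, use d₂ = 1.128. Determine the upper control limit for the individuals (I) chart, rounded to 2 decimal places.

132.45

X̄ = (130.50 + 131.28 + 131.49 + 130.55 + 131.19 + 131.05 + 131.26 + 130.10 + 131.23 + 131.47 + 131.39 + 131.12) / 12 = 131.0525
Moving ranges: 0.78, 0.21, 0.94, 0.64, 0.14, 0.21, 1.16, 1.13, 0.24, 0.08, 0.27; M̄R̄ = 5.8000 / 11 = 0.5273
UCL = X̄ + 3·M̄R̄/d₂ = 131.0525 + 3 × 0.5273 / 1.128 = 132.4548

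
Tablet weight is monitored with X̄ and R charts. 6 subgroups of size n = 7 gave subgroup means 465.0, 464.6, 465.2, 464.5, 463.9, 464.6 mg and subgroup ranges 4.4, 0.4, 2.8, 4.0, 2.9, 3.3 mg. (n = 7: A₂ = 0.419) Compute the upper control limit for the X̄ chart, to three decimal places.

465.876

X̄̄ = (465.0 + 464.6 + 465.2 + 464.5 + 463.9 + 464.6) / 6 = 2787.8000 / 6 = 464.6333
R̄ = (4.4 + 0.4 + 2.8 + 4.0 + 2.9 + 3.3) / 6 = 17.8000 / 6 = 2.9667
UCL = X̄̄ + A₂·R̄ = 464.6333 + 0.419 × 2.9667 = 465.8764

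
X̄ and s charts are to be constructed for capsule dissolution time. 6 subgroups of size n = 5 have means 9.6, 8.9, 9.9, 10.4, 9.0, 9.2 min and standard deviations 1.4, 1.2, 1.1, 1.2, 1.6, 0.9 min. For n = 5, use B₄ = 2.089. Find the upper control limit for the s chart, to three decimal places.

2.576

s̄ = (1.4 + 1.2 + 1.1 + 1.2 + 1.6 + 0.9) / 6 = 1.2333
UCL_s = B₄·s̄ = 2.089 × 1.2333 = 2.5764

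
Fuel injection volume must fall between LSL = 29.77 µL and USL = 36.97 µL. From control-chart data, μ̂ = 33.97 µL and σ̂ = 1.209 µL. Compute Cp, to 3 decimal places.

Cp = (USL − LSL) / (6σ̂) = (36.97 − 29.77) / (6 × 1.209) = 7.2000 / 7.2540 = 0.9926

0.993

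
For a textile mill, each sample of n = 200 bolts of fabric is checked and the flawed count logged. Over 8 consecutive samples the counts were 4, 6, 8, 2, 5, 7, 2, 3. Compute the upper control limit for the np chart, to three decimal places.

11.002

p̄ = Σdᵢ / (k·n) = 37 / (8 × 200) = 0.02312
UCL = np̄ + 3·√(np̄(1−p̄)) = 4.6250 + 3 × √(4.6250×0.97688) = 4.6250 + 3 × 2.1256 = 11.0017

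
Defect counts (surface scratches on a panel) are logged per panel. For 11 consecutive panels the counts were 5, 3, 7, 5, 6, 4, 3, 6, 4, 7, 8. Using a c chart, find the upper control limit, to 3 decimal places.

12.161

c̄ = (5 + 3 + 7 + 5 + 6 + 4 + 3 + 6 + 4 + 7 + 8) / 11 = 58 / 11 = 5.2727
UCL = c̄ + 3√c̄ = 5.2727 + 3 × √5.2727 = 5.2727 + 3 × 2.2962 = 12.1615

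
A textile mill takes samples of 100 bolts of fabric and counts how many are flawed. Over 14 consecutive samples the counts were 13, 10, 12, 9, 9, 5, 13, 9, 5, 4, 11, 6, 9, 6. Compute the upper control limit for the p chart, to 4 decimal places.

0.1707

p̄ = Σdᵢ / (k·n) = 121 / (14 × 100) = 0.08643
UCL = p̄ + 3·√(p̄(1−p̄)/n) = 0.08643 + 3 × √(0.08643×0.91357/100) = 0.08643 + 3 × 0.02810 = 0.17073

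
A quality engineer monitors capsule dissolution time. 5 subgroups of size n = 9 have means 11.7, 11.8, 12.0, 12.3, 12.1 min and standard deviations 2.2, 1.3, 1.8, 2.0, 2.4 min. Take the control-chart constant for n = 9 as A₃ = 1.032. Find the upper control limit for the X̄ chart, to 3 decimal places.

X̄̄ = (11.7 + 11.8 + 12.0 + 12.3 + 12.1) / 5 = 11.9800
s̄ = (2.2 + 1.3 + 1.8 + 2.0 + 2.4) / 5 = 1.9400
UCL = X̄̄ + A₃·s̄ = 11.9800 + 1.032 × 1.9400 = 13.9821

13.982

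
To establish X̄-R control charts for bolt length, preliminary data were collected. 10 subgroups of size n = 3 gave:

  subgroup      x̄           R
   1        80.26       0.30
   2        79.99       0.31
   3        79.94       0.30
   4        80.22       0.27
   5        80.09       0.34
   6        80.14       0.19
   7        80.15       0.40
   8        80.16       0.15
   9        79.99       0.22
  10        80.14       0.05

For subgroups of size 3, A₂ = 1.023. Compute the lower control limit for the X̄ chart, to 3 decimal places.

X̄̄ = (80.26 + 79.99 + 79.94 + 80.22 + 80.09 + 80.14 + 80.15 + 80.16 + 79.99 + 80.14) / 10 = 801.0800 / 10 = 80.1080
R̄ = (0.30 + 0.31 + 0.30 + 0.27 + 0.34 + 0.19 + 0.40 + 0.15 + 0.22 + 0.05) / 10 = 2.5300 / 10 = 0.2530
LCL = X̄̄ − A₂·R̄ = 80.1080 − 1.023 × 0.2530 = 79.8492

79.849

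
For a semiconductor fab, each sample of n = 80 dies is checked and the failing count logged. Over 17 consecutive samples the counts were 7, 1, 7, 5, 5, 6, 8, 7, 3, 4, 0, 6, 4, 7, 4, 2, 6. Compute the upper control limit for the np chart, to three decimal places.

11.211

p̄ = Σdᵢ / (k·n) = 82 / (17 × 80) = 0.06029
UCL = np̄ + 3·√(np̄(1−p̄)) = 4.8235 + 3 × √(4.8235×0.93971) = 4.8235 + 3 × 2.1290 = 11.2106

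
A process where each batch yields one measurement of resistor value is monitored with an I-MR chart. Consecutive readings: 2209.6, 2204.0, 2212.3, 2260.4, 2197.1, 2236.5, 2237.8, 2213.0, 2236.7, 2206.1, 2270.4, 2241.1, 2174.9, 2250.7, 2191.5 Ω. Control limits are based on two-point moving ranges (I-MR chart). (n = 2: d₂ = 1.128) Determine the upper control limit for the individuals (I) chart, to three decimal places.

X̄ = (2209.6 + 2204.0 + 2212.3 + 2260.4 + 2197.1 + 2236.5 + 2237.8 + 2213.0 + 2236.7 + 2206.1 + 2270.4 + 2241.1 + 2174.9 + 2250.7 + 2191.5) / 15 = 2222.8067
Moving ranges: 5.6, 8.3, 48.1, 63.3, 39.4, 1.3, 24.8, 23.7, 30.6, 64.3, 29.3, 66.2, 75.8, 59.2; M̄R̄ = 539.9000 / 14 = 38.5643
UCL = X̄ + 3·M̄R̄/d₂ = 2222.8067 + 3 × 38.5643 / 1.128 = 2325.3713

2325.371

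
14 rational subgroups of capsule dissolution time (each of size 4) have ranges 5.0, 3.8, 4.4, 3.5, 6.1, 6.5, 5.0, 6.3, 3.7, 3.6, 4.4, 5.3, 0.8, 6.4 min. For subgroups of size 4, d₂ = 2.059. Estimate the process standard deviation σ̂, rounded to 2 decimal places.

2.25

R̄ = (5.0 + 3.8 + 4.4 + 3.5 + 6.1 + 6.5 + 5.0 + 6.3 + 3.7 + 3.6 + 4.4 + 5.3 + 0.8 + 6.4) / 14 = 4.6286
σ̂ = R̄ / d₂ = 4.6286 / 2.059 = 2.2480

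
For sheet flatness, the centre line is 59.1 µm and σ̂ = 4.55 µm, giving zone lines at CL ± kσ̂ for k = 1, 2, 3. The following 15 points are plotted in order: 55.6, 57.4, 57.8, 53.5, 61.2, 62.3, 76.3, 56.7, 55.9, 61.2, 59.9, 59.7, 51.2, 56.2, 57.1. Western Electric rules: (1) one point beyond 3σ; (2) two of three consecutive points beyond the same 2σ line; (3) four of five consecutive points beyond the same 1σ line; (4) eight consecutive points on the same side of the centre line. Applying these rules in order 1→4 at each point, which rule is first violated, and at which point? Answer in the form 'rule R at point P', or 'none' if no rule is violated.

rule 1 at point 7

Zone of each point (C = within 1σ̂, B = 1σ̂–2σ̂, A = 2σ̂–3σ̂, * = beyond 3σ̂; sign = side of CL): 1:-C, 2:-C, 3:-C, 4:-B, 5:+C, 6:+C, 7:+*, 8:-C, 9:-C, 10:+C, 11:+C, 12:+C, 13:-B, 14:-C, 15:-C
Rule 1 (one point beyond the 3σ limits) is satisfied at point 7.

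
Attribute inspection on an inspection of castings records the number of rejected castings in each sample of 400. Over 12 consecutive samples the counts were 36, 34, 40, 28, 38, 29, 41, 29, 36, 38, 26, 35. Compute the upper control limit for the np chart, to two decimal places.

50.94

p̄ = Σdᵢ / (k·n) = 410 / (12 × 400) = 0.08542
UCL = np̄ + 3·√(np̄(1−p̄)) = 34.1667 + 3 × √(34.1667×0.91458) = 34.1667 + 3 × 5.5900 = 50.9367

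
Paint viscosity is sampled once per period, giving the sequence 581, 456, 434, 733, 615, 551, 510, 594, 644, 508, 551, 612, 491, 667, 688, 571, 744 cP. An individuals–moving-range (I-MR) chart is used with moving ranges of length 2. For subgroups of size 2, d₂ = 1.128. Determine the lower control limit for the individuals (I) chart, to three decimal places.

X̄ = (581 + 456 + 434 + 733 + 615 + 551 + 510 + 594 + 644 + 508 + 551 + 612 + 491 + 667 + 688 + 571 + 744) / 17 = 585.2941
Moving ranges: 125, 22, 299, 118, 64, 41, 84, 50, 136, 43, 61, 121, 176, 21, 117, 173; M̄R̄ = 1651.0000 / 16 = 103.1875
LCL = X̄ − 3·M̄R̄/d₂ = 585.2941 − 3 × 103.1875 / 1.128 = 310.8593

310.859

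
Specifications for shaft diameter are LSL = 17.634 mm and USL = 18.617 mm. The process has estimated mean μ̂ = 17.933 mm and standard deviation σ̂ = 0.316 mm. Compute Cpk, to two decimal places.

Cpu = (USL − μ̂) / (3σ̂) = (18.617 − 17.933) / (3 × 0.316) = 0.7215; Cpl = (μ̂ − LSL) / (3σ̂) = (17.933 − 17.634) / (3 × 0.316) = 0.3154; Cpk = min(Cpu, Cpl) = 0.3154

0.32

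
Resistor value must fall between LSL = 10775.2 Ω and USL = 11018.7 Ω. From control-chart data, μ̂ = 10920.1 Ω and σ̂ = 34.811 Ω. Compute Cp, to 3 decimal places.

1.166

Cp = (USL − LSL) / (6σ̂) = (11018.7 − 10775.2) / (6 × 34.811) = 243.5000 / 208.8660 = 1.1658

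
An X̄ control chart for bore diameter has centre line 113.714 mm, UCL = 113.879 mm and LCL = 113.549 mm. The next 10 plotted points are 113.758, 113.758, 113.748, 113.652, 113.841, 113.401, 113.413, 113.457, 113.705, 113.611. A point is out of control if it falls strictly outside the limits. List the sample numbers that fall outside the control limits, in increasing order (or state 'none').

Compare each point to [113.549, 113.879]: sample 6 = 113.401 < LCL; sample 7 = 113.413 < LCL; sample 8 = 113.457 < LCL.

6, 7, 8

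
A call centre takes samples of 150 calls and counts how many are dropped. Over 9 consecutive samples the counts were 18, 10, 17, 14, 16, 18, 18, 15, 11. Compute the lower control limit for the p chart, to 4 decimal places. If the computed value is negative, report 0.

0.0275

p̄ = Σdᵢ / (k·n) = 137 / (9 × 150) = 0.10148
LCL = p̄ − 3·√(p̄(1−p̄)/n) = 0.10148 − 3 × 0.02466 = 0.02752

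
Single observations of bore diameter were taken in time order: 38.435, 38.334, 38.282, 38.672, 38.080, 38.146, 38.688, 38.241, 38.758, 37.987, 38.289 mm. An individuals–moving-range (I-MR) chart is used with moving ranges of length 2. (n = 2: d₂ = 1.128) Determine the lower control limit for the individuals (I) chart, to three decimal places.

37.350

X̄ = (38.435 + 38.334 + 38.282 + 38.672 + 38.080 + 38.146 + 38.688 + 38.241 + 38.758 + 37.987 + 38.289) / 11 = 38.3556
Moving ranges: 0.101, 0.052, 0.390, 0.592, 0.066, 0.542, 0.447, 0.517, 0.771, 0.302; M̄R̄ = 3.7800 / 10 = 0.3780
LCL = X̄ − 3·M̄R̄/d₂ = 38.3556 − 3 × 0.3780 / 1.128 = 37.3503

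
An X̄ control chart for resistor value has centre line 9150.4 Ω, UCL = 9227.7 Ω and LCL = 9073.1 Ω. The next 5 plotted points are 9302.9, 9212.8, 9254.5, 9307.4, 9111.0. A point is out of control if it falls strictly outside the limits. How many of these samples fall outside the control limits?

Compare each point to [9073.1, 9227.7]: sample 1 = 9302.9 > UCL; sample 3 = 9254.5 > UCL; sample 4 = 9307.4 > UCL.

3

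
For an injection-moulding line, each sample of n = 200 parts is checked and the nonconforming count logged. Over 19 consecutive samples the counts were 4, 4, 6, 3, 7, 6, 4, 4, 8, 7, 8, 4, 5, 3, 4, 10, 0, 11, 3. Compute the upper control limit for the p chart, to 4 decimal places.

p̄ = Σdᵢ / (k·n) = 101 / (19 × 200) = 0.02658
UCL = p̄ + 3·√(p̄(1−p̄)/n) = 0.02658 + 3 × √(0.02658×0.97342/200) = 0.02658 + 3 × 0.01137 = 0.06070

0.0607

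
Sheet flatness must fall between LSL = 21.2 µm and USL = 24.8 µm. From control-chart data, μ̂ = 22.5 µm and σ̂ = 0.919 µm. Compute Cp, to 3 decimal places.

Cp = (USL − LSL) / (6σ̂) = (24.8 − 21.2) / (6 × 0.919) = 3.6000 / 5.5140 = 0.6529

0.653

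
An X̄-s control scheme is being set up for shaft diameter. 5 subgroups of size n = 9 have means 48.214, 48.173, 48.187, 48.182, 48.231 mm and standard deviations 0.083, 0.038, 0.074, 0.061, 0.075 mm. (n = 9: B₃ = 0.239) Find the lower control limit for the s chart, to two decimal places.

0.02

s̄ = (0.083 + 0.038 + 0.074 + 0.061 + 0.075) / 5 = 0.0662
LCL_s = B₃·s̄ = 0.239 × 0.0662 = 0.0158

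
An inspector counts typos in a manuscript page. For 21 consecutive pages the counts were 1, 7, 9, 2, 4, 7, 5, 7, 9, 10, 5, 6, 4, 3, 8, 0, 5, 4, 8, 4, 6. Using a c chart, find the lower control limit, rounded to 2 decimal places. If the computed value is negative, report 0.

0.00

c̄ = (1 + 7 + 9 + 2 + 4 + 7 + 5 + 7 + 9 + 10 + 5 + 6 + 4 + 3 + 8 + 0 + 5 + 4 + 8 + 4 + 6) / 21 = 114 / 21 = 5.4286
LCL = c̄ − 3√c̄ = 5.4286 − 3 × 2.3299 = -1.5612 → 0 (cannot be negative)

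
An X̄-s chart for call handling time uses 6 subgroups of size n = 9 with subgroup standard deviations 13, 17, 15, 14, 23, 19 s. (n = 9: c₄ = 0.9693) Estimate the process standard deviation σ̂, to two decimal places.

s̄ = (13 + 17 + 15 + 14 + 23 + 19) / 6 = 16.8333
σ̂ = s̄ / c₄ = 16.8333 / 0.9693 = 17.3665

17.37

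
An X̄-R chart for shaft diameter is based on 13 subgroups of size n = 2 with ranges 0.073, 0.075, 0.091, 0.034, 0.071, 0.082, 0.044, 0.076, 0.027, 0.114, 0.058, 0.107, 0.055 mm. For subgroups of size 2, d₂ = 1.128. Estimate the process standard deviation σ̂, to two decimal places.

R̄ = (0.073 + 0.075 + 0.091 + 0.034 + 0.071 + 0.082 + 0.044 + 0.076 + 0.027 + 0.114 + 0.058 + 0.107 + 0.055) / 13 = 0.0698
σ̂ = R̄ / d₂ = 0.0698 / 1.128 = 0.0619

0.06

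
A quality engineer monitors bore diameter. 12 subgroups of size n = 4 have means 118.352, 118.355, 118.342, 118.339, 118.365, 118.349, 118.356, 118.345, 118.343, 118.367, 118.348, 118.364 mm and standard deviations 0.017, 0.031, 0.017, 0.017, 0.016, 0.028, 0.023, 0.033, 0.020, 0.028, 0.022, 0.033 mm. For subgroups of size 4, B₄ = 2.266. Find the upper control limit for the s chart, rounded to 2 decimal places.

0.05

s̄ = (0.017 + 0.031 + 0.017 + 0.017 + 0.016 + 0.028 + 0.023 + 0.033 + 0.020 + 0.028 + 0.022 + 0.033) / 12 = 0.0238
UCL_s = B₄·s̄ = 2.266 × 0.0238 = 0.0538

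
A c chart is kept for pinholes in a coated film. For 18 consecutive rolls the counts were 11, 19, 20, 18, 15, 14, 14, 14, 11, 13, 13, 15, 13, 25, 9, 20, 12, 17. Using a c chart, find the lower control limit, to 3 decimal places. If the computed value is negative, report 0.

c̄ = (11 + 19 + 20 + 18 + 15 + 14 + 14 + 14 + 11 + 13 + 13 + 15 + 13 + 25 + 9 + 20 + 12 + 17) / 18 = 273 / 18 = 15.1667
LCL = c̄ − 3√c̄ = 15.1667 − 3 × 3.8944 = 3.4833

3.483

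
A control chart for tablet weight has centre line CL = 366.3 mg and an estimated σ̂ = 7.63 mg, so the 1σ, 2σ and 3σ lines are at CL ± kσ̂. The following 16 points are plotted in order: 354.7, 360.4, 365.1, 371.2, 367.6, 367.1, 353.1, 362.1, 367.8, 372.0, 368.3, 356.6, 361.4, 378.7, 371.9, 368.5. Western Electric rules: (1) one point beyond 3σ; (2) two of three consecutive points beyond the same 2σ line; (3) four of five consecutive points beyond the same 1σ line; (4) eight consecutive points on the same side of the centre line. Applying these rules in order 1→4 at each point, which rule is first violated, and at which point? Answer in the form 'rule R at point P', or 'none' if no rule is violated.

none

Zone of each point (C = within 1σ̂, B = 1σ̂–2σ̂, A = 2σ̂–3σ̂, * = beyond 3σ̂; sign = side of CL): 1:-B, 2:-C, 3:-C, 4:+C, 5:+C, 6:+C, 7:-B, 8:-C, 9:+C, 10:+C, 11:+C, 12:-B, 13:-C, 14:+B, 15:+C, 16:+C
No rule fires across all 16 points.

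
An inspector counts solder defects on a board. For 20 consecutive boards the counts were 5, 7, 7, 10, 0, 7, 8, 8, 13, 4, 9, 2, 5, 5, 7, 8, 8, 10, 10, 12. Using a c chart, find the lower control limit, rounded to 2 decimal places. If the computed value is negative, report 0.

c̄ = (5 + 7 + 7 + 10 + 0 + 7 + 8 + 8 + 13 + 4 + 9 + 2 + 5 + 5 + 7 + 8 + 8 + 10 + 10 + 12) / 20 = 145 / 20 = 7.2500
LCL = c̄ − 3√c̄ = 7.2500 − 3 × 2.6926 = -0.8277 → 0 (cannot be negative)

0.00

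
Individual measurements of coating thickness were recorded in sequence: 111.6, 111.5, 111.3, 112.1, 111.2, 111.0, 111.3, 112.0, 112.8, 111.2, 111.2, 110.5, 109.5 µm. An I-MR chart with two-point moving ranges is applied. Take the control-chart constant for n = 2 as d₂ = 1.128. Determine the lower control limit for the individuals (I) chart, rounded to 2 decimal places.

109.71

X̄ = (111.6 + 111.5 + 111.3 + 112.1 + 111.2 + 111.0 + 111.3 + 112.0 + 112.8 + 111.2 + 111.2 + 110.5 + 109.5) / 13 = 111.3231
Moving ranges: 0.1, 0.2, 0.8, 0.9, 0.2, 0.3, 0.7, 0.8, 1.6, 0.0, 0.7, 1.0; M̄R̄ = 7.3000 / 12 = 0.6083
LCL = X̄ − 3·M̄R̄/d₂ = 111.3231 − 3 × 0.6083 / 1.128 = 109.7052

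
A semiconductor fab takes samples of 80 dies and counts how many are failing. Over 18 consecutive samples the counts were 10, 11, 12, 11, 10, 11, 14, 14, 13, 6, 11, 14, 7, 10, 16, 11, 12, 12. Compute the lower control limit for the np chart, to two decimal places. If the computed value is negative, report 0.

2.01

p̄ = Σdᵢ / (k·n) = 205 / (18 × 80) = 0.14236
LCL = np̄ − 3·√(np̄(1−p̄)) = 11.3889 − 3 × 3.1253 = 2.0130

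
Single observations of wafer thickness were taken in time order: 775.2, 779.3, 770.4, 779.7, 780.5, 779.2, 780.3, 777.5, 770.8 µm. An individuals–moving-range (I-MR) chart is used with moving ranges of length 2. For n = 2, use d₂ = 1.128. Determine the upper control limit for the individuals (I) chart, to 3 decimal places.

788.625

X̄ = (775.2 + 779.3 + 770.4 + 779.7 + 780.5 + 779.2 + 780.3 + 777.5 + 770.8) / 9 = 776.9889
Moving ranges: 4.1, 8.9, 9.3, 0.8, 1.3, 1.1, 2.8, 6.7; M̄R̄ = 35.0000 / 8 = 4.3750
UCL = X̄ + 3·M̄R̄/d₂ = 776.9889 + 3 × 4.3750 / 1.128 = 788.6245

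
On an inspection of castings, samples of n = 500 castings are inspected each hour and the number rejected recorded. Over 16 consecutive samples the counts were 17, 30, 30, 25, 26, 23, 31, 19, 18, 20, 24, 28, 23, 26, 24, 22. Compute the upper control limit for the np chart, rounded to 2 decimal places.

p̄ = Σdᵢ / (k·n) = 386 / (16 × 500) = 0.04825
UCL = np̄ + 3·√(np̄(1−p̄)) = 24.1250 + 3 × √(24.1250×0.95175) = 24.1250 + 3 × 4.7918 = 38.5003

38.50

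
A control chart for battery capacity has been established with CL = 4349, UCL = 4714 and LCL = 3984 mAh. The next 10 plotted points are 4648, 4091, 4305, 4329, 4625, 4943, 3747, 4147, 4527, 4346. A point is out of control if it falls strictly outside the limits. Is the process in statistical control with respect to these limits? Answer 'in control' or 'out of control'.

Compare each point to [3984, 4714]: sample 6 = 4943 > UCL; sample 7 = 3747 < LCL.

out of control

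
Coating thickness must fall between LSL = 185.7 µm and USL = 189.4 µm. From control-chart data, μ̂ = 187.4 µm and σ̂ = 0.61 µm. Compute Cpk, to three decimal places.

0.929

Cpu = (USL − μ̂) / (3σ̂) = (189.4 − 187.4) / (3 × 0.61) = 1.0929; Cpl = (μ̂ − LSL) / (3σ̂) = (187.4 − 185.7) / (3 × 0.61) = 0.9290; Cpk = min(Cpu, Cpl) = 0.9290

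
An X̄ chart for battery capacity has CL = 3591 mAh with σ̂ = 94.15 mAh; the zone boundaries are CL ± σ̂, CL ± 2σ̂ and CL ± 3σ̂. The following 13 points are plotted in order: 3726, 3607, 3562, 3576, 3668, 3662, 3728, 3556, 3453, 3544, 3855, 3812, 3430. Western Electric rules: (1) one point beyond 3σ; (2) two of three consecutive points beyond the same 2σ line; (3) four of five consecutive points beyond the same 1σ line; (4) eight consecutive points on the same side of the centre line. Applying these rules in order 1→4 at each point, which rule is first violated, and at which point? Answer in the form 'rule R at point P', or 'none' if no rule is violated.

Zone of each point (C = within 1σ̂, B = 1σ̂–2σ̂, A = 2σ̂–3σ̂, * = beyond 3σ̂; sign = side of CL): 1:+B, 2:+C, 3:-C, 4:-C, 5:+C, 6:+C, 7:+B, 8:-C, 9:-B, 10:-C, 11:+A, 12:+A, 13:-B
Rule 2 (two of three consecutive points beyond the same 2σ limit) is satisfied at point 12.

rule 2 at point 12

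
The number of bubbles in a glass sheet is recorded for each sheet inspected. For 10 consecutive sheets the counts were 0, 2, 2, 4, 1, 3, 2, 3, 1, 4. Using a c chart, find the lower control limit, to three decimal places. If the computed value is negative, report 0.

0.000

c̄ = (0 + 2 + 2 + 4 + 1 + 3 + 2 + 3 + 1 + 4) / 10 = 22 / 10 = 2.2000
LCL = c̄ − 3√c̄ = 2.2000 − 3 × 1.4832 = -2.2497 → 0 (cannot be negative)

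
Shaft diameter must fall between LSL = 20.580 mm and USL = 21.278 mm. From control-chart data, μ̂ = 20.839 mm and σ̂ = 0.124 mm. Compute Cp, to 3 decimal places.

Cp = (USL − LSL) / (6σ̂) = (21.278 − 20.580) / (6 × 0.124) = 0.6980 / 0.7440 = 0.9382

0.938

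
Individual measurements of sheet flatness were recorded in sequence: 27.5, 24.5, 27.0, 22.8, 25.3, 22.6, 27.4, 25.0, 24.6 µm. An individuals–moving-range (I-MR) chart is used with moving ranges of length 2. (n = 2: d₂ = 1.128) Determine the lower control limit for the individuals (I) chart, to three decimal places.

X̄ = (27.5 + 24.5 + 27.0 + 22.8 + 25.3 + 22.6 + 27.4 + 25.0 + 24.6) / 9 = 25.1889
Moving ranges: 3.0, 2.5, 4.2, 2.5, 2.7, 4.8, 2.4, 0.4; M̄R̄ = 22.5000 / 8 = 2.8125
LCL = X̄ − 3·M̄R̄/d₂ = 25.1889 − 3 × 2.8125 / 1.128 = 17.7088

17.709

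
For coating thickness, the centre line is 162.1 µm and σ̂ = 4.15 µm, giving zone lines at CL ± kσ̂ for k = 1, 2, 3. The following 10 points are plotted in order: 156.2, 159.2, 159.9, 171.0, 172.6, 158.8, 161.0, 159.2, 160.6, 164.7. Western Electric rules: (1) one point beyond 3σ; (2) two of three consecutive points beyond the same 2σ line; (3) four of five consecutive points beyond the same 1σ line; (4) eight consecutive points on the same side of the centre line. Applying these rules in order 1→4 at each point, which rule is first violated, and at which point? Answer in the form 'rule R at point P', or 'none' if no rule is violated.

rule 2 at point 5

Zone of each point (C = within 1σ̂, B = 1σ̂–2σ̂, A = 2σ̂–3σ̂, * = beyond 3σ̂; sign = side of CL): 1:-B, 2:-C, 3:-C, 4:+A, 5:+A, 6:-C, 7:-C, 8:-C, 9:-C, 10:+C
Rule 2 (two of three consecutive points beyond the same 2σ limit) is satisfied at point 5.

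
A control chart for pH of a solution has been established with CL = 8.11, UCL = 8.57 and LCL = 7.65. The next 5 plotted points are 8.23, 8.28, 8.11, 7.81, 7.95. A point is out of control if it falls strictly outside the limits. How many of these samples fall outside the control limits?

All 5 points lie within [7.65, 8.57].

0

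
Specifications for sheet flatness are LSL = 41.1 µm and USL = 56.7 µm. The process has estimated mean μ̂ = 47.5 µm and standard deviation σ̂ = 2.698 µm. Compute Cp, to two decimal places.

0.96

Cp = (USL − LSL) / (6σ̂) = (56.7 − 41.1) / (6 × 2.698) = 15.6000 / 16.1880 = 0.9637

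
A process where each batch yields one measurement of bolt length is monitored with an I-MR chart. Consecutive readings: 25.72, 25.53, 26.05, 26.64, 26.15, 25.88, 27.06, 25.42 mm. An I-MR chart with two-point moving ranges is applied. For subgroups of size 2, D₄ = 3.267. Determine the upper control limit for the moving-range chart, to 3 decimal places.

Moving ranges: 0.19, 0.52, 0.59, 0.49, 0.27, 1.18, 1.64; M̄R̄ = 4.8800 / 7 = 0.6971
UCL_MR = D₄·M̄R̄ = 3.267 × 0.6971 = 2.2776

2.278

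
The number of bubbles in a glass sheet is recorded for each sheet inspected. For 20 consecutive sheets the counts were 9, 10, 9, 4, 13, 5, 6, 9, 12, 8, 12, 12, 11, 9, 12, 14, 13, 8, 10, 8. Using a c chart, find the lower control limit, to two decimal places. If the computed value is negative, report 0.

c̄ = (9 + 10 + 9 + 4 + 13 + 5 + 6 + 9 + 12 + 8 + 12 + 12 + 11 + 9 + 12 + 14 + 13 + 8 + 10 + 8) / 20 = 194 / 20 = 9.7000
LCL = c̄ − 3√c̄ = 9.7000 − 3 × 3.1145 = 0.3566

0.36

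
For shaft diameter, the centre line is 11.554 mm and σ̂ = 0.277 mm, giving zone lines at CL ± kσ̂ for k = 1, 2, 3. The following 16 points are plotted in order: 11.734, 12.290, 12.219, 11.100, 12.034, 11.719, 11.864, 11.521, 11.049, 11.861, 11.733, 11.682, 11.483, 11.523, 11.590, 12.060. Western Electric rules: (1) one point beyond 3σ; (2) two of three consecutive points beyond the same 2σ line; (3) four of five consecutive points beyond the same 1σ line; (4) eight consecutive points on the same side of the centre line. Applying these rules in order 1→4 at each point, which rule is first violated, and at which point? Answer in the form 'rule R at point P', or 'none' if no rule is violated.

Zone of each point (C = within 1σ̂, B = 1σ̂–2σ̂, A = 2σ̂–3σ̂, * = beyond 3σ̂; sign = side of CL): 1:+C, 2:+A, 3:+A, 4:-B, 5:+B, 6:+C, 7:+B, 8:-C, 9:-B, 10:+B, 11:+C, 12:+C, 13:-C, 14:-C, 15:+C, 16:+B
Rule 2 (two of three consecutive points beyond the same 2σ limit) is satisfied at point 3.

rule 2 at point 3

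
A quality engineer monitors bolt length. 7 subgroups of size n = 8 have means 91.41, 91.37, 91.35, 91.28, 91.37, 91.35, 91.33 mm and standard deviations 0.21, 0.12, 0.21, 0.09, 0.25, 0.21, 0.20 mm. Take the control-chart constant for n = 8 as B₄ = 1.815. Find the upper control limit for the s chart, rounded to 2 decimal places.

0.33

s̄ = (0.21 + 0.12 + 0.21 + 0.09 + 0.25 + 0.21 + 0.20) / 7 = 0.1843
UCL_s = B₄·s̄ = 1.815 × 0.1843 = 0.3345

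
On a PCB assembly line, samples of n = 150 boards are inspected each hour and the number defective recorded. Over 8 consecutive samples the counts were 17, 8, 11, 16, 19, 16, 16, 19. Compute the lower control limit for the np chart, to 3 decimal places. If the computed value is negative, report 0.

p̄ = Σdᵢ / (k·n) = 122 / (8 × 150) = 0.10167
LCL = np̄ − 3·√(np̄(1−p̄)) = 15.2500 − 3 × 3.7013 = 4.1461

4.146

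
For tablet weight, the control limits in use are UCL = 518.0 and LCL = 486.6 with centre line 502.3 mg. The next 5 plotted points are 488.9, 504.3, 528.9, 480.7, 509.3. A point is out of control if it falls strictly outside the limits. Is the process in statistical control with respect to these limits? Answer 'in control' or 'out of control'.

Compare each point to [486.6, 518.0]: sample 3 = 528.9 > UCL; sample 4 = 480.7 < LCL.

out of control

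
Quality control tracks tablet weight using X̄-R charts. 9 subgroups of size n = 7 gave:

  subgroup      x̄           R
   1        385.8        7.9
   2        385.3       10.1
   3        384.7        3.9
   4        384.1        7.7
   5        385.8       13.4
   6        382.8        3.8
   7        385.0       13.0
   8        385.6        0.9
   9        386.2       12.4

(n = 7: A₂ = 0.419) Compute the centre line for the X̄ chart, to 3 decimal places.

385.033

X̄̄ = (385.8 + 385.3 + 384.7 + 384.1 + 385.8 + 382.8 + 385.0 + 385.6 + 386.2) / 9 = 3465.3000 / 9 = 385.0333
CL = X̄̄ = 385.0333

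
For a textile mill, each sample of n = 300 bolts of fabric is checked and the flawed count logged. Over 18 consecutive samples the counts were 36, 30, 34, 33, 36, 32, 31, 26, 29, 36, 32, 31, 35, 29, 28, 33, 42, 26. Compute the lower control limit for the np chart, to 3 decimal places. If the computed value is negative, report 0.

p̄ = Σdᵢ / (k·n) = 579 / (18 × 300) = 0.10722
LCL = np̄ − 3·√(np̄(1−p̄)) = 32.1667 − 3 × 5.3589 = 16.0900

16.090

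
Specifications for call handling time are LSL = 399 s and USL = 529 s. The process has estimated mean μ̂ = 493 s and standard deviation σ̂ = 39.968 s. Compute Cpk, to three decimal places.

0.300

Cpu = (USL − μ̂) / (3σ̂) = (529 − 493) / (3 × 39.968) = 0.3002; Cpl = (μ̂ − LSL) / (3σ̂) = (493 − 399) / (3 × 39.968) = 0.7840; Cpk = min(Cpu, Cpl) = 0.3002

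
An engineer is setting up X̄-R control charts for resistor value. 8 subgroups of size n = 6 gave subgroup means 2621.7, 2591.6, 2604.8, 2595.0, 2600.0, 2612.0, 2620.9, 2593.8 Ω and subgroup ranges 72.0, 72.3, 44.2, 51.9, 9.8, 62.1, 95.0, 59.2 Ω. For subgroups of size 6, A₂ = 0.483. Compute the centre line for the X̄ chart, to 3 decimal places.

X̄̄ = (2621.7 + 2591.6 + 2604.8 + 2595.0 + 2600.0 + 2612.0 + 2620.9 + 2593.8) / 8 = 20839.8000 / 8 = 2604.9750
CL = X̄̄ = 2604.9750

2604.975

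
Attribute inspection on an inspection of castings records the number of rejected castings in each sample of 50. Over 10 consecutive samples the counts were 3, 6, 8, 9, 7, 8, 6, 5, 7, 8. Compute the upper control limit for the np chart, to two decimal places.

13.93

p̄ = Σdᵢ / (k·n) = 67 / (10 × 50) = 0.13400
UCL = np̄ + 3·√(np̄(1−p̄)) = 6.7000 + 3 × √(6.7000×0.86600) = 6.7000 + 3 × 2.4088 = 13.9263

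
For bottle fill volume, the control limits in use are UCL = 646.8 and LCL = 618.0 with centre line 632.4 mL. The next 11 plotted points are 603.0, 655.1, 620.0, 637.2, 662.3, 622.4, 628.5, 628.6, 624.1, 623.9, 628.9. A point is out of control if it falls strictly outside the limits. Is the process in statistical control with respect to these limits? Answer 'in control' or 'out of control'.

Compare each point to [618.0, 646.8]: sample 1 = 603.0 < LCL; sample 2 = 655.1 > UCL; sample 5 = 662.3 > UCL.

out of control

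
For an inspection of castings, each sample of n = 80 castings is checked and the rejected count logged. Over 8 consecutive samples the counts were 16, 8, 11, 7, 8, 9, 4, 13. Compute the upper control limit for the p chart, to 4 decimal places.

p̄ = Σdᵢ / (k·n) = 76 / (8 × 80) = 0.11875
UCL = p̄ + 3·√(p̄(1−p̄)/n) = 0.11875 + 3 × √(0.11875×0.88125/80) = 0.11875 + 3 × 0.03617 = 0.22725

0.2273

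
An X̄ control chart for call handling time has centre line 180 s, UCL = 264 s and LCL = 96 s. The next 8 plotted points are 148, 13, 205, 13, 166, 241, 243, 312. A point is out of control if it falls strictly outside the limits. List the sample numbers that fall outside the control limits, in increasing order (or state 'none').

Compare each point to [96, 264]: sample 2 = 13 < LCL; sample 4 = 13 < LCL; sample 8 = 312 > UCL.

2, 4, 8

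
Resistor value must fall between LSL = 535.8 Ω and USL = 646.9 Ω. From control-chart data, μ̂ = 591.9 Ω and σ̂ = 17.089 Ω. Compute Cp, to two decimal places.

Cp = (USL − LSL) / (6σ̂) = (646.9 − 535.8) / (6 × 17.089) = 111.1000 / 102.5340 = 1.0835

1.08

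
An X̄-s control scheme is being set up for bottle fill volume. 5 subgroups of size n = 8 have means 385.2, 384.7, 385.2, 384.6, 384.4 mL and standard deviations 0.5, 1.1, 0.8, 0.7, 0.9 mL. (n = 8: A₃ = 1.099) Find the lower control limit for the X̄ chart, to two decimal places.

383.94

X̄̄ = (385.2 + 384.7 + 385.2 + 384.6 + 384.4) / 5 = 384.8200
s̄ = (0.5 + 1.1 + 0.8 + 0.7 + 0.9) / 5 = 0.8000
LCL = X̄̄ − A₃·s̄ = 384.8200 − 1.099 × 0.8000 = 383.9408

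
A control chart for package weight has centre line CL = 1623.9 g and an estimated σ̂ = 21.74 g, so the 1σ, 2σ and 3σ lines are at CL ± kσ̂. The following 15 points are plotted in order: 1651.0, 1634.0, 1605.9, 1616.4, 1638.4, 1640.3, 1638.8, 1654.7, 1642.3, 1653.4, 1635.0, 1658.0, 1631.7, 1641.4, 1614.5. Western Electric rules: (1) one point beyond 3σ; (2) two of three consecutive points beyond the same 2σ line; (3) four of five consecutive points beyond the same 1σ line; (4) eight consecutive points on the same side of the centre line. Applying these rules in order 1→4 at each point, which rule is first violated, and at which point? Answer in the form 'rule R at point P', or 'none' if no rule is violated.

rule 4 at point 12

Zone of each point (C = within 1σ̂, B = 1σ̂–2σ̂, A = 2σ̂–3σ̂, * = beyond 3σ̂; sign = side of CL): 1:+B, 2:+C, 3:-C, 4:-C, 5:+C, 6:+C, 7:+C, 8:+B, 9:+C, 10:+B, 11:+C, 12:+B, 13:+C, 14:+C, 15:-C
Rule 4 (eight consecutive points on the same side of the centre line) is satisfied at point 12.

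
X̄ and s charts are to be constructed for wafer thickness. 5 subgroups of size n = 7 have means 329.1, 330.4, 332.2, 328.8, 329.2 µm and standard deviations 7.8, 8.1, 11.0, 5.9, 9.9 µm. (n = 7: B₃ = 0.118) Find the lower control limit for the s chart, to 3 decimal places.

s̄ = (7.8 + 8.1 + 11.0 + 5.9 + 9.9) / 5 = 8.5400
LCL_s = B₃·s̄ = 0.118 × 8.5400 = 1.0077

1.008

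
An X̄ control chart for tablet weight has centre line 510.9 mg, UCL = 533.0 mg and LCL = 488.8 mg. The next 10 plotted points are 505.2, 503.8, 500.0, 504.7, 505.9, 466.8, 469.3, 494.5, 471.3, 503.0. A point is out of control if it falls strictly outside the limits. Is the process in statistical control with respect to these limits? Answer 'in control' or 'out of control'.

Compare each point to [488.8, 533.0]: sample 6 = 466.8 < LCL; sample 7 = 469.3 < LCL; sample 9 = 471.3 < LCL.

out of control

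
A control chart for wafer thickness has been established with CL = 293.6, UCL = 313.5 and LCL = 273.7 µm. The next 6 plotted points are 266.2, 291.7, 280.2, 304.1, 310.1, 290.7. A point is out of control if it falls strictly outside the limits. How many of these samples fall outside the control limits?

1

Compare each point to [273.7, 313.5]: sample 1 = 266.2 < LCL.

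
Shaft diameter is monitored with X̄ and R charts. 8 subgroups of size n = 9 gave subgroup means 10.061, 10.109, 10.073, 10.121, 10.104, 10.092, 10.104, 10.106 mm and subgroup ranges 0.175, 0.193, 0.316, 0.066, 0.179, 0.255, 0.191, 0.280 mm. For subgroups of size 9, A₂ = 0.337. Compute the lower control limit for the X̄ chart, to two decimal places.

10.03

X̄̄ = (10.061 + 10.109 + 10.073 + 10.121 + 10.104 + 10.092 + 10.104 + 10.106) / 8 = 80.7700 / 8 = 10.0962
R̄ = (0.175 + 0.193 + 0.316 + 0.066 + 0.179 + 0.255 + 0.191 + 0.280) / 8 = 1.6550 / 8 = 0.2069
LCL = X̄̄ − A₂·R̄ = 10.0962 − 0.337 × 0.2069 = 10.0265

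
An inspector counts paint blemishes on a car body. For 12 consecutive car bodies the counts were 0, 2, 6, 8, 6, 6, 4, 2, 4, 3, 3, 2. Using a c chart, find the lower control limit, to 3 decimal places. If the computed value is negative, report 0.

0.000

c̄ = (0 + 2 + 6 + 8 + 6 + 6 + 4 + 2 + 4 + 3 + 3 + 2) / 12 = 46 / 12 = 3.8333
LCL = c̄ − 3√c̄ = 3.8333 − 3 × 1.9579 = -2.0403 → 0 (cannot be negative)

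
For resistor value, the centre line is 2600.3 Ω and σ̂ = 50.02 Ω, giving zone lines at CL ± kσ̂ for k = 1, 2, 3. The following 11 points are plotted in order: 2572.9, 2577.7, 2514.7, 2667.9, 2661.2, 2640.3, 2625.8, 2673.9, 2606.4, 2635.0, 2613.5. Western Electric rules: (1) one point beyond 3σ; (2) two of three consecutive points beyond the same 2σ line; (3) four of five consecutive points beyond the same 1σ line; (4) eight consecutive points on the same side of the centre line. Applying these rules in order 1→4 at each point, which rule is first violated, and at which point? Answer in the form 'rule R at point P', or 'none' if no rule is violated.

Zone of each point (C = within 1σ̂, B = 1σ̂–2σ̂, A = 2σ̂–3σ̂, * = beyond 3σ̂; sign = side of CL): 1:-C, 2:-C, 3:-B, 4:+B, 5:+B, 6:+C, 7:+C, 8:+B, 9:+C, 10:+C, 11:+C
Rule 4 (eight consecutive points on the same side of the centre line) is satisfied at point 11.

rule 4 at point 11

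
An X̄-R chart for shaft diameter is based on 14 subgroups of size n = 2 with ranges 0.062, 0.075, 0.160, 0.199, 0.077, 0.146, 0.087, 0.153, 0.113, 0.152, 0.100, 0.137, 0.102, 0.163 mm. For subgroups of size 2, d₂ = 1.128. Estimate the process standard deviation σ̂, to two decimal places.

0.11

R̄ = (0.062 + 0.075 + 0.160 + 0.199 + 0.077 + 0.146 + 0.087 + 0.153 + 0.113 + 0.152 + 0.100 + 0.137 + 0.102 + 0.163) / 14 = 0.1233
σ̂ = R̄ / d₂ = 0.1233 / 1.128 = 0.1093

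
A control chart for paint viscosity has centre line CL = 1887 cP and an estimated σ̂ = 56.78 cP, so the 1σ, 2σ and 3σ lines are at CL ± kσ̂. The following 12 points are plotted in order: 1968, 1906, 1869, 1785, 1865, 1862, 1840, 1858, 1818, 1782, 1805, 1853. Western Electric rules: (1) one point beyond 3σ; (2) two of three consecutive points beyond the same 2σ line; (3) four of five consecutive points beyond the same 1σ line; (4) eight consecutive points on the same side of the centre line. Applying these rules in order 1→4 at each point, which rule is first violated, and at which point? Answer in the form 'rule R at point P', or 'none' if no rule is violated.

rule 4 at point 10

Zone of each point (C = within 1σ̂, B = 1σ̂–2σ̂, A = 2σ̂–3σ̂, * = beyond 3σ̂; sign = side of CL): 1:+B, 2:+C, 3:-C, 4:-B, 5:-C, 6:-C, 7:-C, 8:-C, 9:-B, 10:-B, 11:-B, 12:-C
Rule 4 (eight consecutive points on the same side of the centre line) is satisfied at point 10.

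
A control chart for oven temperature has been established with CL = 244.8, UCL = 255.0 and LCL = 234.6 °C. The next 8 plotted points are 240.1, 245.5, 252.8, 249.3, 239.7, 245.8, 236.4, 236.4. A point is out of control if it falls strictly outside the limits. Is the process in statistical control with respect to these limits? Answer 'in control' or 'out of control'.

All 8 points lie within [234.6, 255.0].

in control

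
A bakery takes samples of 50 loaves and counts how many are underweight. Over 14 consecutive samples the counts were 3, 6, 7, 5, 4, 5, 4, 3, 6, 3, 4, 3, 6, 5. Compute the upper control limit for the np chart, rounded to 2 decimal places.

p̄ = Σdᵢ / (k·n) = 64 / (14 × 50) = 0.09143
UCL = np̄ + 3·√(np̄(1−p̄)) = 4.5714 + 3 × √(4.5714×0.90857) = 4.5714 + 3 × 2.0380 = 10.6854

10.69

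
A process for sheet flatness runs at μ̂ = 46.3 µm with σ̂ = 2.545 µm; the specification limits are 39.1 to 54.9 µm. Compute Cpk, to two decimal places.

0.94

Cpu = (USL − μ̂) / (3σ̂) = (54.9 − 46.3) / (3 × 2.545) = 1.1264; Cpl = (μ̂ − LSL) / (3σ̂) = (46.3 − 39.1) / (3 × 2.545) = 0.9430; Cpk = min(Cpu, Cpl) = 0.9430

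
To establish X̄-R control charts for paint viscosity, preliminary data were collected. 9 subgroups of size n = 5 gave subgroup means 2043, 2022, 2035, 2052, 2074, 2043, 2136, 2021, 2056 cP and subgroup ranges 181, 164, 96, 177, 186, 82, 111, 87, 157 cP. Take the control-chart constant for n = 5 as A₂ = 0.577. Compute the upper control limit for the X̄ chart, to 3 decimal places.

2133.117

X̄̄ = (2043 + 2022 + 2035 + 2052 + 2074 + 2043 + 2136 + 2021 + 2056) / 9 = 18482.0000 / 9 = 2053.5556
R̄ = (181 + 164 + 96 + 177 + 186 + 82 + 111 + 87 + 157) / 9 = 1241.0000 / 9 = 137.8889
UCL = X̄̄ + A₂·R̄ = 2053.5556 + 0.577 × 137.8889 = 2133.1174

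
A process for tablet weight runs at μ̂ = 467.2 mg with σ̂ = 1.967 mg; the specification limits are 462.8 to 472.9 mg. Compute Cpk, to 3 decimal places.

0.746

Cpu = (USL − μ̂) / (3σ̂) = (472.9 − 467.2) / (3 × 1.967) = 0.9659; Cpl = (μ̂ − LSL) / (3σ̂) = (467.2 − 462.8) / (3 × 1.967) = 0.7456; Cpk = min(Cpu, Cpl) = 0.7456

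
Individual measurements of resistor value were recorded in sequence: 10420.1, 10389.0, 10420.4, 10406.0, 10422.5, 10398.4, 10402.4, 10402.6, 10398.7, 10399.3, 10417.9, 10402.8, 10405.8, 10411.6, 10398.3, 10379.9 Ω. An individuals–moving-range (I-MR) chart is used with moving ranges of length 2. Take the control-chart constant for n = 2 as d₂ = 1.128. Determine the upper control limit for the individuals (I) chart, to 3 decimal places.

X̄ = (10420.1 + 10389.0 + 10420.4 + 10406.0 + 10422.5 + 10398.4 + 10402.4 + 10402.6 + 10398.7 + 10399.3 + 10417.9 + 10402.8 + 10405.8 + 10411.6 + 10398.3 + 10379.9) / 16 = 10404.7313
Moving ranges: 31.1, 31.4, 14.4, 16.5, 24.1, 4.0, 0.2, 3.9, 0.6, 18.6, 15.1, 3.0, 5.8, 13.3, 18.4; M̄R̄ = 200.4000 / 15 = 13.3600
UCL = X̄ + 3·M̄R̄/d₂ = 10404.7313 + 3 × 13.3600 / 1.128 = 10440.2632

10440.263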